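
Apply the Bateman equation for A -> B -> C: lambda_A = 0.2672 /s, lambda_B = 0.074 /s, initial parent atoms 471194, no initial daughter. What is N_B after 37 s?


N_B(t) = lambda_A * N_A0 / (lambda_B - lambda_A) * [exp(-lambda_A*t) - exp(-lambda_B*t)]
exp(-0.2672*37) = 5.086172e-05; exp(-0.074*37) = 0.06469962
N_B = 0.2672 * 471194 / (0.074 - 0.2672) * (5.086172e-05 - 0.06469962)
N_B = 42130

42130


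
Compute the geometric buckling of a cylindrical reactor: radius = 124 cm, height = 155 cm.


B^2 = (2.405/R)^2 + (pi/H)^2
B^2 = (2.405/124)^2 + (pi/155)^2
B^2 = 7.8698e-04 /cm^2

7.8698e-04


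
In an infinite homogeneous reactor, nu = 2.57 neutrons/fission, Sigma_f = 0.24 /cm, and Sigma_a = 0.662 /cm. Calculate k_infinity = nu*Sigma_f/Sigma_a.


k_inf = nu * Sigma_f / Sigma_a
k_inf = 2.57 * 0.24 / 0.662
k_inf = 0.93172

0.93172


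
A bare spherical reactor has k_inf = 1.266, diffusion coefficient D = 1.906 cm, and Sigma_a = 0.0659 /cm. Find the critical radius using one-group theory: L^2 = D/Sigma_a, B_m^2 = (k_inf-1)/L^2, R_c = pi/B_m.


L^2 = D / Sigma_a = 1.906 / 0.0659 = 28.92261 cm^2
B_m^2 = (k_inf - 1) / L^2 = (1.266 - 1) / 28.92261 = 0.009196957 /cm^2
For a bare sphere: B_g = pi/R, so R_c = pi / sqrt(B_m^2)
R_c = pi / sqrt(0.009196957) = 32.759 cm

32.759


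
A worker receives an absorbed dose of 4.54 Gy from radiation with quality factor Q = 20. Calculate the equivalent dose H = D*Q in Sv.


H = D * Q
H = 4.54 * 20
H = 90.800 Sv

90.800


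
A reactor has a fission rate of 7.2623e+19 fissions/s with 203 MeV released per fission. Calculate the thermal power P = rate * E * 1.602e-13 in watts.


P = fission_rate * E_MeV * 1.602e-13
P = 7.2623e+19 * 203 * 1.602e-13
P = 2.3617e+09 W

2.3617e+09


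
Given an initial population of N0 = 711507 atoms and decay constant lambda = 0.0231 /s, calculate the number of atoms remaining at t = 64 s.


N = N0 * exp(-lambda * t)
N = 711507 * exp(-0.0231 * 64)
N = 162225

162225


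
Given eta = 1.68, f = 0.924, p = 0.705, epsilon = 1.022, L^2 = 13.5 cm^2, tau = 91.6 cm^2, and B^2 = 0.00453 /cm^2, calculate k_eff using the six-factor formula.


k_inf = eta*f*p*eps = 1.68*0.924*0.705*1.022 = 1.118462
P_TNL = 1/(1 + L^2*B^2) = 1/(1 + 13.5*0.00453) = 0.9423694
P_FNL = exp(-B^2*tau) = exp(-0.00453*91.6) = 0.6603746
k_eff = k_inf * P_TNL * P_FNL = 1.118462 * 0.9423694 * 0.6603746
k_eff = 0.69604

0.69604


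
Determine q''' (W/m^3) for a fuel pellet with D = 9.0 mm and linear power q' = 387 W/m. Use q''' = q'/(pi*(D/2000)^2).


r = D / 2 / 1000 = 9.0 / 2 / 1000 = 0.0045 m
q''' = q' / (pi * r^2)
q''' = 387 / (pi * 0.0045^2)
q''' = 6.0833e+06 W/m^3

6.0833e+06


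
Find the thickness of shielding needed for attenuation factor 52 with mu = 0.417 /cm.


x = ln(factor) / mu
x = ln(52) / 0.417
x = 9.4754 cm

9.4754


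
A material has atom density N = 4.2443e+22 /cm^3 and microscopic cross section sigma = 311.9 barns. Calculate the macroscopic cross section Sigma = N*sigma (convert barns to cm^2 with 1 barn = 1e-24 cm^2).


Sigma = N * sigma_barns * 1e-24
Sigma = 4.2443e+22 * 311.9 * 1e-24
Sigma = 13.238 /cm

13.238


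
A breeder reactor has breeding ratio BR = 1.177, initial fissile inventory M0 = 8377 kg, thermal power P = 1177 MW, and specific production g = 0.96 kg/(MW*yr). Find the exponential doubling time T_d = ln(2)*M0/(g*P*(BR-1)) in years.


Breeding gain G = BR - 1 = 1.177 - 1 = 0.177
Fissile production rate = g * P * G = 0.96 * 1177 * 0.177 = 199.99584 kg/yr
T_d = ln(2) * M0 / (g * P * G)
T_d = ln(2) * 8377 / 199.99584 = 29.033 yr

29.033


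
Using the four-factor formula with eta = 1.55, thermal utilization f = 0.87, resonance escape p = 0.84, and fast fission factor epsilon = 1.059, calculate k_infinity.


k_inf = eta * f * p * epsilon
k_inf = 1.55 * 0.87 * 0.84 * 1.059
k_inf = 1.1996

1.1996


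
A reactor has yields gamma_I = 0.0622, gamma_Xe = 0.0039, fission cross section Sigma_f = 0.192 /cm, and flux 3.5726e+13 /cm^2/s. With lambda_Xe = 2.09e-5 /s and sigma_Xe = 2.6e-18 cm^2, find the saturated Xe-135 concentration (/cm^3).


Xe_eq = (gamma_I + gamma_Xe) * Sigma_f * phi / (lambda_Xe + sigma_Xe * phi)
Numerator = (0.0622 + 0.0039) * 0.192 * 3.5726e+13 = 4.534058e+11
Denominator = 2.09e-5 + 2.6e-18 * 3.5726e+13 = 1.137876e-04
Xe_eq = 4.534058e+11 / 1.137876e-04 = 3.9847e+15 /cm^3

3.9847e+15


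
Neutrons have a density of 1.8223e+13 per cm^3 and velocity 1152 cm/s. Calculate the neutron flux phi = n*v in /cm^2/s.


phi = n * v
phi = 1.8223e+13 * 1152
phi = 2.0993e+16 /cm^2/s

2.0993e+16


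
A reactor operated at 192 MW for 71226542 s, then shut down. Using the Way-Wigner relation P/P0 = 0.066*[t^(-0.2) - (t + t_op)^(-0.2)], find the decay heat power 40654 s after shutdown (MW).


P/P0 = 0.066 * [t^(-0.2) - (t + t_op)^(-0.2)]
P/P0 = 0.066 * [40654^(-0.2) - (40654 + 71226542)^(-0.2)]
P/P0 = 0.066 * [0.1197235 - 0.02687955] = 0.006127701
P = 192 * 0.006127701 = 1.1765 MW

1.1765


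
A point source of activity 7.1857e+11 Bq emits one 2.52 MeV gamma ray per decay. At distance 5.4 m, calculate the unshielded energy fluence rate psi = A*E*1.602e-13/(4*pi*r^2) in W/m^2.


psi = A * E * 1.602e-13 / (4*pi*r^2)
psi = 7.1857e+11 * 2.52 * 1.602e-13 / (4*pi*5.4^2)
psi = 7.9165e-04 W/m^2

7.9165e-04


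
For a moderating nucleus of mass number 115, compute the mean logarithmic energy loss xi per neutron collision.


xi = 1 + (A-1)^2/(2A) * ln((A-1)/(A+1))
xi = 1 + (115-1)^2/(2*115) * ln((115-1)/(115 +1))
xi = 0.017291

0.017291


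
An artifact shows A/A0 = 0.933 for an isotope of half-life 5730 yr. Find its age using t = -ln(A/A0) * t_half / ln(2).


lambda = ln(2) / t_half = ln(2) / 5730 = 1.209681e-04 /yr
t = -ln(A/A0) / lambda
t = -ln(0.933) / 1.209681e-04
t = 573.29 yr

573.29


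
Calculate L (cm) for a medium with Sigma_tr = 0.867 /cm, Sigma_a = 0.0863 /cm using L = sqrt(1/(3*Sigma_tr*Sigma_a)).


D = 1 / (3 * Sigma_tr) = 1 / (3 * 0.867) = 0.3844675 cm
L = sqrt(D / Sigma_a)
L = sqrt(0.3844675 / 0.0863)
L = 2.1107 cm

2.1107


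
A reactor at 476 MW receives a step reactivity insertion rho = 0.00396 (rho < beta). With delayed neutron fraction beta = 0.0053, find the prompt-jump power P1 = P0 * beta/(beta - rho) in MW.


P1/P0 = beta / (beta - rho)
P1/P0 = 0.0053 / (0.0053 - 0.00396) = 3.955224
P1 = 476 * 3.955224 = 1882.7 MW

1882.7


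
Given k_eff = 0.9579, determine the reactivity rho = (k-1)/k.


rho = (k_eff - 1) / k_eff
rho = (0.9579 - 1) / 0.9579
rho = -0.043950

-0.043950


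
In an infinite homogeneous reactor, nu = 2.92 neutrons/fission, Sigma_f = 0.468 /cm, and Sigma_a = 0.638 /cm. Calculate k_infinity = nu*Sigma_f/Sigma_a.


k_inf = nu * Sigma_f / Sigma_a
k_inf = 2.92 * 0.468 / 0.638
k_inf = 2.1419

2.1419


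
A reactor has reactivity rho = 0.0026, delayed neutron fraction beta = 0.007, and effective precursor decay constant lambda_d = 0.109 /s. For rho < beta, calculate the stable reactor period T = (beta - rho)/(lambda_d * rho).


T = (beta - rho) / (lambda_d * rho)
T = (0.007 - 0.0026) / (0.109 * 0.0026)
T = 15.526 s

15.526


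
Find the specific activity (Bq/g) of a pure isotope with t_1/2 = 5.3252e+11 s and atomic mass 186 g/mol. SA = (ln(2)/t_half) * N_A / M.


lambda = ln(2) / t_half = ln(2) / 5.3252e+11 = 1.301636e-12 /s
SA = lambda * N_A / M
SA = 1.301636e-12 * 6.022e23 / 186
SA = 4.2142e+09 Bq/g

4.2142e+09


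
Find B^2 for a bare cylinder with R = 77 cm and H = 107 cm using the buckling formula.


B^2 = (2.405/R)^2 + (pi/H)^2
B^2 = (2.405/77)^2 + (pi/107)^2
B^2 = 0.0018376 /cm^2

0.0018376


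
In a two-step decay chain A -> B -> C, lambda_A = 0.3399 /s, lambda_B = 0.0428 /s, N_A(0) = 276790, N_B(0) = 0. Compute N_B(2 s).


N_B(t) = lambda_A * N_A0 / (lambda_B - lambda_A) * [exp(-lambda_A*t) - exp(-lambda_B*t)]
exp(-0.3399*2) = 0.5067183; exp(-0.0428*2) = 0.9179613
N_B = 0.3399 * 276790 / (0.0428 - 0.3399) * (0.5067183 - 0.9179613)
N_B = 130226

130226


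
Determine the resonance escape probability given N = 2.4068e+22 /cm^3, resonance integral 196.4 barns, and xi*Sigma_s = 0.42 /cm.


p = exp(-N * I * 1e-24 / (xi*Sigma_s))
p = exp(-2.4068e+22 * 196.4 * 1e-24 / 0.42)
p = 1.2947e-05

1.2947e-05


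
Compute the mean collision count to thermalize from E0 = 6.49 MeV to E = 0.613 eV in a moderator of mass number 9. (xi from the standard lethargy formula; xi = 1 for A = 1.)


xi = 1 + (A-1)^2/(2A)*ln((A-1)/(A+1)) = 0.2066007 (for A = 9)
n = ln(E0/E) / xi
n = ln(6.49e6 / 0.613) / 0.2066007
n = ln(1.058728e+07) / 0.2066007 = 78.292

78.292


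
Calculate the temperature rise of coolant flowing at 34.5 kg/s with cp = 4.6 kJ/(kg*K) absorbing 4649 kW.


dT = Q / (m_dot * cp)
dT = 4649 / (34.5 * 4.6)
dT = 29.294 C

29.294


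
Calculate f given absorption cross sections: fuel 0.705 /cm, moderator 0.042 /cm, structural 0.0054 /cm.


f = Sigma_a_fuel / (Sigma_a_fuel + Sigma_a_mod + Sigma_a_other)
f = 0.705 / (0.705 + 0.042 + 0.0054)
f = 0.93700

0.93700


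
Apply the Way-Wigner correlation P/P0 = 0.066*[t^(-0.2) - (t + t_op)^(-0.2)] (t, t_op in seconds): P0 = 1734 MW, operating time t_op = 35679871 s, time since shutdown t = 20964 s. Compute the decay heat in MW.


P/P0 = 0.066 * [t^(-0.2) - (t + t_op)^(-0.2)]
P/P0 = 0.066 * [20964^(-0.2) - (20964 + 35679871)^(-0.2)]
P/P0 = 0.066 * [0.1366801 - 0.03086486] = 0.006983806
P = 1734 * 0.006983806 = 12.110 MW

12.110


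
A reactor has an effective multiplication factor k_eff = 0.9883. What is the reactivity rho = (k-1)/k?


rho = (k_eff - 1) / k_eff
rho = (0.9883 - 1) / 0.9883
rho = -0.011839

-0.011839


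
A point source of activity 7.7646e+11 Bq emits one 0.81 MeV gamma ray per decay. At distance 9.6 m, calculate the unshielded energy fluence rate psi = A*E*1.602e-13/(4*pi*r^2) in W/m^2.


psi = A * E * 1.602e-13 / (4*pi*r^2)
psi = 7.7646e+11 * 0.81 * 1.602e-13 / (4*pi*9.6^2)
psi = 8.6999e-05 W/m^2

8.6999e-05


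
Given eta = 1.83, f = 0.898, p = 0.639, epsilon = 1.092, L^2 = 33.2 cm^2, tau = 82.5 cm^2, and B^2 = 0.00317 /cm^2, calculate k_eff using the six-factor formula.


k_inf = eta*f*p*eps = 1.83*0.898*0.639*1.092 = 1.146703
P_TNL = 1/(1 + L^2*B^2) = 1/(1 + 33.2*0.00317) = 0.9047776
P_FNL = exp(-B^2*tau) = exp(-0.00317*82.5) = 0.7698766
k_eff = k_inf * P_TNL * P_FNL = 1.146703 * 0.9047776 * 0.7698766
k_eff = 0.79876

0.79876


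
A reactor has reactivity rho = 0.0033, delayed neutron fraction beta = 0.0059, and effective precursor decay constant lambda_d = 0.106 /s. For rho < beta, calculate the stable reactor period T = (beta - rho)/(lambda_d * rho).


T = (beta - rho) / (lambda_d * rho)
T = (0.0059 - 0.0033) / (0.106 * 0.0033)
T = 7.4328 s

7.4328


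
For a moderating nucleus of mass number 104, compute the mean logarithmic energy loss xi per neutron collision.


xi = 1 + (A-1)^2/(2A) * ln((A-1)/(A+1))
xi = 1 + (104-1)^2/(2*104) * ln((104-1)/(104 +1))
xi = 0.019108

0.019108


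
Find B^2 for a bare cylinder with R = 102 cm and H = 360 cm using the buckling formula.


B^2 = (2.405/R)^2 + (pi/H)^2
B^2 = (2.405/102)^2 + (pi/360)^2
B^2 = 6.3210e-04 /cm^2

6.3210e-04


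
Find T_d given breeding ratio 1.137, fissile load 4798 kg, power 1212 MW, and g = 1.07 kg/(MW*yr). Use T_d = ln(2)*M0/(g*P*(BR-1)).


Breeding gain G = BR - 1 = 1.137 - 1 = 0.137
Fissile production rate = g * P * G = 1.07 * 1212 * 0.137 = 177.66708 kg/yr
T_d = ln(2) * M0 / (g * P * G)
T_d = ln(2) * 4798 / 177.66708 = 18.719 yr

18.719


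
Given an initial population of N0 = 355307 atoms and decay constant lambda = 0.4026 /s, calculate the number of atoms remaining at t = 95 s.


N = N0 * exp(-lambda * t)
N = 355307 * exp(-0.4026 * 95)
N = 8.7125e-12

8.7125e-12


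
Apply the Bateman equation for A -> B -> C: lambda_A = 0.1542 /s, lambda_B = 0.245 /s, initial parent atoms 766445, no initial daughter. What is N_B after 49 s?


N_B(t) = lambda_A * N_A0 / (lambda_B - lambda_A) * [exp(-lambda_A*t) - exp(-lambda_B*t)]
exp(-0.1542*49) = 5.230675e-04; exp(-0.245*49) = 6.113568e-06
N_B = 0.1542 * 766445 / (0.245 - 0.1542) * (5.230675e-04 - 6.113568e-06)
N_B = 672.87

672.87


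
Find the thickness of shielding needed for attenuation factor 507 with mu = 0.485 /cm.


x = ln(factor) / mu
x = ln(507) / 0.485
x = 12.842 cm

12.842


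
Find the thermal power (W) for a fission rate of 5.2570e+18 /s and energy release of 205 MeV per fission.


P = fission_rate * E_MeV * 1.602e-13
P = 5.2570e+18 * 205 * 1.602e-13
P = 1.7265e+08 W

1.7265e+08


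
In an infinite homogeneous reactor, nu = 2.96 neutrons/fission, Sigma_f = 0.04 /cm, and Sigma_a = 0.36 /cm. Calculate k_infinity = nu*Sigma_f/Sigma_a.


k_inf = nu * Sigma_f / Sigma_a
k_inf = 2.96 * 0.04 / 0.36
k_inf = 0.32889

0.32889


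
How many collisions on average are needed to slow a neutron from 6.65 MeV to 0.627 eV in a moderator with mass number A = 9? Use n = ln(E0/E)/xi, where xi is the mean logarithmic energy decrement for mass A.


xi = 1 + (A-1)^2/(2A)*ln((A-1)/(A+1)) = 0.2066007 (for A = 9)
n = ln(E0/E) / xi
n = ln(6.65e6 / 0.627) / 0.2066007
n = ln(1.060606e+07) / 0.2066007 = 78.300

78.300


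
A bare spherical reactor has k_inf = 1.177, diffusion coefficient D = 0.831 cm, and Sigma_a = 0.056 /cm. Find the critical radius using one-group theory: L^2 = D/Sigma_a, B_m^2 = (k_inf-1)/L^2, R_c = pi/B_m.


L^2 = D / Sigma_a = 0.831 / 0.056 = 14.83929 cm^2
B_m^2 = (k_inf - 1) / L^2 = (1.177 - 1) / 14.83929 = 0.01192779 /cm^2
For a bare sphere: B_g = pi/R, so R_c = pi / sqrt(B_m^2)
R_c = pi / sqrt(0.01192779) = 28.765 cm

28.765


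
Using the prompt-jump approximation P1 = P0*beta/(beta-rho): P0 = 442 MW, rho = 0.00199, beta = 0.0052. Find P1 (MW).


P1/P0 = beta / (beta - rho)
P1/P0 = 0.0052 / (0.0052 - 0.00199) = 1.619938
P1 = 442 * 1.619938 = 716.01 MW

716.01


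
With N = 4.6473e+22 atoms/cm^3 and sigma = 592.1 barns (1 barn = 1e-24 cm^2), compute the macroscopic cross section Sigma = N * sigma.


Sigma = N * sigma_barns * 1e-24
Sigma = 4.6473e+22 * 592.1 * 1e-24
Sigma = 27.517 /cm

27.517


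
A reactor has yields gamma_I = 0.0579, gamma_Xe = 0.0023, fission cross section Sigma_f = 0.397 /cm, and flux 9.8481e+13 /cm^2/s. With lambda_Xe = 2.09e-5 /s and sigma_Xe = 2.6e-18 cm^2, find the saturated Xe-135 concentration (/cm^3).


Xe_eq = (gamma_I + gamma_Xe) * Sigma_f * phi / (lambda_Xe + sigma_Xe * phi)
Numerator = (0.0579 + 0.0023) * 0.397 * 9.8481e+13 = 2.353637e+12
Denominator = 2.09e-5 + 2.6e-18 * 9.8481e+13 = 2.769506e-04
Xe_eq = 2.353637e+12 / 2.769506e-04 = 8.4984e+15 /cm^3

8.4984e+15


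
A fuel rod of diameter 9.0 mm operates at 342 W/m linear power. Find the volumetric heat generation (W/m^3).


r = D / 2 / 1000 = 9.0 / 2 / 1000 = 0.0045 m
q''' = q' / (pi * r^2)
q''' = 342 / (pi * 0.0045^2)
q''' = 5.3759e+06 W/m^3

5.3759e+06


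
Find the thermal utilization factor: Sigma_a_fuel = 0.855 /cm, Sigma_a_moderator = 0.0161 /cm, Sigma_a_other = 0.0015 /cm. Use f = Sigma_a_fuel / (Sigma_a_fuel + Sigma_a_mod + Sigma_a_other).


f = Sigma_a_fuel / (Sigma_a_fuel + Sigma_a_mod + Sigma_a_other)
f = 0.855 / (0.855 + 0.0161 + 0.0015)
f = 0.97983

0.97983


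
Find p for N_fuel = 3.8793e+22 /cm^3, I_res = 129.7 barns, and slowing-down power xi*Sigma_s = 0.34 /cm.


p = exp(-N * I * 1e-24 / (xi*Sigma_s))
p = exp(-3.8793e+22 * 129.7 * 1e-24 / 0.34)
p = 3.7423e-07

3.7423e-07


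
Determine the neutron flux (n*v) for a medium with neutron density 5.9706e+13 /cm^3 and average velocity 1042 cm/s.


phi = n * v
phi = 5.9706e+13 * 1042
phi = 6.2214e+16 /cm^2/s

6.2214e+16


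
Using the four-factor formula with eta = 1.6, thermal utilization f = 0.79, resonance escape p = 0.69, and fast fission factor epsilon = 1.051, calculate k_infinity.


k_inf = eta * f * p * epsilon
k_inf = 1.6 * 0.79 * 0.69 * 1.051
k_inf = 0.91664

0.91664


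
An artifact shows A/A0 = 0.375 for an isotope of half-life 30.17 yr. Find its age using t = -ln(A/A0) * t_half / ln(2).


lambda = ln(2) / t_half = ln(2) / 30.17 = 0.02297472 /yr
t = -ln(A/A0) / lambda
t = -ln(0.375) / 0.02297472
t = 42.692 yr

42.692


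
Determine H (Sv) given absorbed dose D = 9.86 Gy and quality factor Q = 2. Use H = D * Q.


H = D * Q
H = 9.86 * 2
H = 19.720 Sv

19.720


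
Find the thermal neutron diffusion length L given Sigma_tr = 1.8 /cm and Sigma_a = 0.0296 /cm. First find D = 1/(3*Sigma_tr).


D = 1 / (3 * Sigma_tr) = 1 / (3 * 1.8) = 0.1851852 cm
L = sqrt(D / Sigma_a)
L = sqrt(0.1851852 / 0.0296)
L = 2.5013 cm

2.5013


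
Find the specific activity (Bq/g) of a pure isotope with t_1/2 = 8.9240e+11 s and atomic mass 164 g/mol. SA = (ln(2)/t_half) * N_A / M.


lambda = ln(2) / t_half = ln(2) / 8.9240e+11 = 7.767225e-13 /s
SA = lambda * N_A / M
SA = 7.767225e-13 * 6.022e23 / 164
SA = 2.8521e+09 Bq/g

2.8521e+09


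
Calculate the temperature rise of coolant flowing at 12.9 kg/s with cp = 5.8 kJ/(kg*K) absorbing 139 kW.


dT = Q / (m_dot * cp)
dT = 139 / (12.9 * 5.8)
dT = 1.8578 C

1.8578


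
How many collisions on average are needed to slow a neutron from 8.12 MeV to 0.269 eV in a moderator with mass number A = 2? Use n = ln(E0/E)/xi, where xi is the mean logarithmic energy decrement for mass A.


xi = 1 + (A-1)^2/(2A)*ln((A-1)/(A+1)) = 0.7253469 (for A = 2)
n = ln(E0/E) / xi
n = ln(8.12e6 / 0.269) / 0.7253469
n = ln(3.018587e+07) / 0.7253469 = 23.744

23.744


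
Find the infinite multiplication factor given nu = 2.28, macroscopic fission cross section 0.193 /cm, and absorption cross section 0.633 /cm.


k_inf = nu * Sigma_f / Sigma_a
k_inf = 2.28 * 0.193 / 0.633
k_inf = 0.69517

0.69517


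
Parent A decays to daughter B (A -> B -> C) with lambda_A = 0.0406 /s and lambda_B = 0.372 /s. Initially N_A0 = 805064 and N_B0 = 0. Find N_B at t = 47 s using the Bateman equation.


N_B(t) = lambda_A * N_A0 / (lambda_B - lambda_A) * [exp(-lambda_A*t) - exp(-lambda_B*t)]
exp(-0.0406*47) = 0.1483472; exp(-0.372*47) = 2.551498e-08
N_B = 0.0406 * 805064 / (0.372 - 0.0406) * (0.1483472 - 2.551498e-08)
N_B = 14631

14631


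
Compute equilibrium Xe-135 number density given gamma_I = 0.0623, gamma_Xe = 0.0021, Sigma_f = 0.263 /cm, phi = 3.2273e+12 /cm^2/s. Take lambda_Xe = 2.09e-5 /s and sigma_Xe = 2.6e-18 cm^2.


Xe_eq = (gamma_I + gamma_Xe) * Sigma_f * phi / (lambda_Xe + sigma_Xe * phi)
Numerator = (0.0623 + 0.0021) * 0.263 * 3.2273e+12 = 5.466143e+10
Denominator = 2.09e-5 + 2.6e-18 * 3.2273e+12 = 2.929098e-05
Xe_eq = 5.466143e+10 / 2.929098e-05 = 1.8662e+15 /cm^3

1.8662e+15


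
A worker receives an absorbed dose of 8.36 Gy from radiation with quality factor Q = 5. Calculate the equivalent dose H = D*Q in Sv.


H = D * Q
H = 8.36 * 5
H = 41.800 Sv

41.800


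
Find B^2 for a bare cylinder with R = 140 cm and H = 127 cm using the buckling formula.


B^2 = (2.405/R)^2 + (pi/H)^2
B^2 = (2.405/140)^2 + (pi/127)^2
B^2 = 9.0702e-04 /cm^2

9.0702e-04


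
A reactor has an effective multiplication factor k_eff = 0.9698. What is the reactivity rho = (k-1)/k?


rho = (k_eff - 1) / k_eff
rho = (0.9698 - 1) / 0.9698
rho = -0.031140

-0.031140


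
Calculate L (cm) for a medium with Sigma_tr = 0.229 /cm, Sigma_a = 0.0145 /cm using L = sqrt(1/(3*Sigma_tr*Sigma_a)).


D = 1 / (3 * Sigma_tr) = 1 / (3 * 0.229) = 1.455604 cm
L = sqrt(D / Sigma_a)
L = sqrt(1.455604 / 0.0145)
L = 10.019 cm

10.019


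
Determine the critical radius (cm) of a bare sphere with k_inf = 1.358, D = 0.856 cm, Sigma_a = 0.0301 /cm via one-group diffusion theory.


L^2 = D / Sigma_a = 0.856 / 0.0301 = 28.43854 cm^2
B_m^2 = (k_inf - 1) / L^2 = (1.358 - 1) / 28.43854 = 0.01258855 /cm^2
For a bare sphere: B_g = pi/R, so R_c = pi / sqrt(B_m^2)
R_c = pi / sqrt(0.01258855) = 28.000 cm

28.000


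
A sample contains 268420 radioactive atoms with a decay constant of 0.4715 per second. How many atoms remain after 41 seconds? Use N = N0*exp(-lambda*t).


N = N0 * exp(-lambda * t)
N = 268420 * exp(-0.4715 * 41)
N = 0.0010796

0.0010796


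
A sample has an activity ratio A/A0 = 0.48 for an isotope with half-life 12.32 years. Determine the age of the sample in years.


lambda = ln(2) / t_half = ln(2) / 12.32 = 0.05626195 /yr
t = -ln(A/A0) / lambda
t = -ln(0.48) / 0.05626195
t = 13.046 yr

13.046


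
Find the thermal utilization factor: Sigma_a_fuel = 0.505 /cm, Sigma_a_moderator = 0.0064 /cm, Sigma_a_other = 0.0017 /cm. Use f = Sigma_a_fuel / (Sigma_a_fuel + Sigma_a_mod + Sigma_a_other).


f = Sigma_a_fuel / (Sigma_a_fuel + Sigma_a_mod + Sigma_a_other)
f = 0.505 / (0.505 + 0.0064 + 0.0017)
f = 0.98421

0.98421


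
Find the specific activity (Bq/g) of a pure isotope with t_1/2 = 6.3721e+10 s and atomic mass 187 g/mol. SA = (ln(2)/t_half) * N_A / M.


lambda = ln(2) / t_half = ln(2) / 6.3721e+10 = 1.087785e-11 /s
SA = lambda * N_A / M
SA = 1.087785e-11 * 6.022e23 / 187
SA = 3.5030e+10 Bq/g

3.5030e+10


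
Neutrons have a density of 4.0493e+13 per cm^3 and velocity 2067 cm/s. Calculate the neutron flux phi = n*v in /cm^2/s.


phi = n * v
phi = 4.0493e+13 * 2067
phi = 8.3699e+16 /cm^2/s

8.3699e+16


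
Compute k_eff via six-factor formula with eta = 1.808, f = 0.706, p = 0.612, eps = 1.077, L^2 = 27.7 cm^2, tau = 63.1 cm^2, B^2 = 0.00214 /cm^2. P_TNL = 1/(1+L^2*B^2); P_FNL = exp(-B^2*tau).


k_inf = eta*f*p*eps = 1.808*0.706*0.612*1.077 = 0.8413375
P_TNL = 1/(1 + L^2*B^2) = 1/(1 + 27.7*0.00214) = 0.9440392
P_FNL = exp(-B^2*tau) = exp(-0.00214*63.1) = 0.8736862
k_eff = k_inf * P_TNL * P_FNL = 0.8413375 * 0.9440392 * 0.8736862
k_eff = 0.69393

0.69393


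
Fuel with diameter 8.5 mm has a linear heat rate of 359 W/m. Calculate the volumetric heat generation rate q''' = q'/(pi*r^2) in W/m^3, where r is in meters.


r = D / 2 / 1000 = 8.5 / 2 / 1000 = 0.00425 m
q''' = q' / (pi * r^2)
q''' = 359 / (pi * 0.00425^2)
q''' = 6.3265e+06 W/m^3

6.3265e+06


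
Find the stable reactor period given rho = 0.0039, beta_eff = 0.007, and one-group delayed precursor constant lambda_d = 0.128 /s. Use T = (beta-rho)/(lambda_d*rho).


T = (beta - rho) / (lambda_d * rho)
T = (0.007 - 0.0039) / (0.128 * 0.0039)
T = 6.2099 s

6.2099


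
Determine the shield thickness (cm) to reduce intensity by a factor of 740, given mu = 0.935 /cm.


x = ln(factor) / mu
x = ln(740) / 0.935
x = 7.0659 cm

7.0659


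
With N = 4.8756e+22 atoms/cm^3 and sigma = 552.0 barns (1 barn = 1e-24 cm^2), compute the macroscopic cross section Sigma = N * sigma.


Sigma = N * sigma_barns * 1e-24
Sigma = 4.8756e+22 * 552.0 * 1e-24
Sigma = 26.913 /cm

26.913


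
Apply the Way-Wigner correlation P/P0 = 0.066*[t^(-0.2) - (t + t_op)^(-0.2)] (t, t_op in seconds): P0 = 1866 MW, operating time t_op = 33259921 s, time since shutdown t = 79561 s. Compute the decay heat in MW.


P/P0 = 0.066 * [t^(-0.2) - (t + t_op)^(-0.2)]
P/P0 = 0.066 * [79561^(-0.2) - (79561 + 33259921)^(-0.2)]
P/P0 = 0.066 * [0.1046791 - 0.03129019] = 0.004843668
P = 1866 * 0.004843668 = 9.0383 MW

9.0383


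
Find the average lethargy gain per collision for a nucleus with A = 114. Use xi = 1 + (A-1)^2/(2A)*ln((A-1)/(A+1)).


xi = 1 + (A-1)^2/(2A) * ln((A-1)/(A+1))
xi = 1 + (114-1)^2/(2*114) * ln((114-1)/(114 +1))
xi = 0.017442

0.017442


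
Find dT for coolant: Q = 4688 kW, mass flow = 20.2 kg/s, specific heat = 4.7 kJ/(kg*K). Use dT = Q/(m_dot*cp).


dT = Q / (m_dot * cp)
dT = 4688 / (20.2 * 4.7)
dT = 49.379 C

49.379


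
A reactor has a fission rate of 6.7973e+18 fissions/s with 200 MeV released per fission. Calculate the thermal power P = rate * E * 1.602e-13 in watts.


P = fission_rate * E_MeV * 1.602e-13
P = 6.7973e+18 * 200 * 1.602e-13
P = 2.1779e+08 W

2.1779e+08


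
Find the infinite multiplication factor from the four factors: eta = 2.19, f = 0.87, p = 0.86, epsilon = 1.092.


k_inf = eta * f * p * epsilon
k_inf = 2.19 * 0.87 * 0.86 * 1.092
k_inf = 1.7893

1.7893


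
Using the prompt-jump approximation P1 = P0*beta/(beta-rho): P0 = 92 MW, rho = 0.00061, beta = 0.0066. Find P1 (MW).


P1/P0 = beta / (beta - rho)
P1/P0 = 0.0066 / (0.0066 - 0.00061) = 1.101836
P1 = 92 * 1.101836 = 101.37 MW

101.37


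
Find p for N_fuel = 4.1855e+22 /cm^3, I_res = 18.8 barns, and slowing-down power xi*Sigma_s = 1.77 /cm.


p = exp(-N * I * 1e-24 / (xi*Sigma_s))
p = exp(-4.1855e+22 * 18.8 * 1e-24 / 1.77)
p = 0.64111

0.64111


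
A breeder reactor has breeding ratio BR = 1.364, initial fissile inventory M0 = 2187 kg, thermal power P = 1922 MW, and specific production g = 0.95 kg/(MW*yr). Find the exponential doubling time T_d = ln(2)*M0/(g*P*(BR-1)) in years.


Breeding gain G = BR - 1 = 1.364 - 1 = 0.364
Fissile production rate = g * P * G = 0.95 * 1922 * 0.364 = 664.6276 kg/yr
T_d = ln(2) * M0 / (g * P * G)
T_d = ln(2) * 2187 / 664.6276 = 2.2808 yr

2.2808


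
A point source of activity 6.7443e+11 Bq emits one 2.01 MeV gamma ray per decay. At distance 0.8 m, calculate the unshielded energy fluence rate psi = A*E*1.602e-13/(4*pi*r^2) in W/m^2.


psi = A * E * 1.602e-13 / (4*pi*r^2)
psi = 6.7443e+11 * 2.01 * 1.602e-13 / (4*pi*0.8^2)
psi = 0.027003 W/m^2

0.027003


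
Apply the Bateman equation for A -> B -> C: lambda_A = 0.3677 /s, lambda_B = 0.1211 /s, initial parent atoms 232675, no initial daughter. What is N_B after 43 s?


N_B(t) = lambda_A * N_A0 / (lambda_B - lambda_A) * [exp(-lambda_A*t) - exp(-lambda_B*t)]
exp(-0.3677*43) = 1.359335e-07; exp(-0.1211*43) = 0.005476440
N_B = 0.3677 * 232675 / (0.1211 - 0.3677) * (1.359335e-07 - 0.005476440)
N_B = 1899.9

1899.9


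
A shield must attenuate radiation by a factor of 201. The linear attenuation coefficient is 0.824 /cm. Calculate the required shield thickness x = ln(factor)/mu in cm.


x = ln(factor) / mu
x = ln(201) / 0.824
x = 6.4360 cm

6.4360


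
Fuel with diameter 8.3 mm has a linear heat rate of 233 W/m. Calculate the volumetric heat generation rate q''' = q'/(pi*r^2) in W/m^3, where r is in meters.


r = D / 2 / 1000 = 8.3 / 2 / 1000 = 0.00415 m
q''' = q' / (pi * r^2)
q''' = 233 / (pi * 0.00415^2)
q''' = 4.3064e+06 W/m^3

4.3064e+06


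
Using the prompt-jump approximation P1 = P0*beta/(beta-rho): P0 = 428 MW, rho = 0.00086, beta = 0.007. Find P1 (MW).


P1/P0 = beta / (beta - rho)
P1/P0 = 0.007 / (0.007 - 0.00086) = 1.140065
P1 = 428 * 1.140065 = 487.95 MW

487.95


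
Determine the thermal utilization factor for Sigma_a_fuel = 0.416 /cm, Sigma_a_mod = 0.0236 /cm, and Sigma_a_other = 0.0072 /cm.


f = Sigma_a_fuel / (Sigma_a_fuel + Sigma_a_mod + Sigma_a_other)
f = 0.416 / (0.416 + 0.0236 + 0.0072)
f = 0.93107

0.93107


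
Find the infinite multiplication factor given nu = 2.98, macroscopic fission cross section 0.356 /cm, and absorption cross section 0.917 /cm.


k_inf = nu * Sigma_f / Sigma_a
k_inf = 2.98 * 0.356 / 0.917
k_inf = 1.1569

1.1569


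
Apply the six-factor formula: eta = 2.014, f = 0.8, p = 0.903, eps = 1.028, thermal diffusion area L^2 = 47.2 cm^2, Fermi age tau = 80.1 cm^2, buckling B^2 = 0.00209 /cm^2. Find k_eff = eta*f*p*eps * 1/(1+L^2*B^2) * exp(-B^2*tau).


k_inf = eta*f*p*eps = 2.014*0.8*0.903*1.028 = 1.495651
P_TNL = 1/(1 + L^2*B^2) = 1/(1 + 47.2*0.00209) = 0.9102096
P_FNL = exp(-B^2*tau) = exp(-0.00209*80.1) = 0.8458536
k_eff = k_inf * P_TNL * P_FNL = 1.495651 * 0.9102096 * 0.8458536
k_eff = 1.1515

1.1515


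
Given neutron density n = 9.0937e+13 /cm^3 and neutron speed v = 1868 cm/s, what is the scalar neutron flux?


phi = n * v
phi = 9.0937e+13 * 1868
phi = 1.6987e+17 /cm^2/s

1.6987e+17


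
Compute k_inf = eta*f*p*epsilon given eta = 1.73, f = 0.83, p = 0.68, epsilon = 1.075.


k_inf = eta * f * p * epsilon
k_inf = 1.73 * 0.83 * 0.68 * 1.075
k_inf = 1.0496

1.0496


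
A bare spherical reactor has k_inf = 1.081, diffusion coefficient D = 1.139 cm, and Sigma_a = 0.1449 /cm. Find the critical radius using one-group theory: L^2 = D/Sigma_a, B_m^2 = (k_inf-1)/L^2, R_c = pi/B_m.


L^2 = D / Sigma_a = 1.139 / 0.1449 = 7.860594 cm^2
B_m^2 = (k_inf - 1) / L^2 = (1.081 - 1) / 7.860594 = 0.01030456 /cm^2
For a bare sphere: B_g = pi/R, so R_c = pi / sqrt(B_m^2)
R_c = pi / sqrt(0.01030456) = 30.948 cm

30.948


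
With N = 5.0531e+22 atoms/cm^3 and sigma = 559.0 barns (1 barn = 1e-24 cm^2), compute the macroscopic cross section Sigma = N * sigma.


Sigma = N * sigma_barns * 1e-24
Sigma = 5.0531e+22 * 559.0 * 1e-24
Sigma = 28.247 /cm

28.247


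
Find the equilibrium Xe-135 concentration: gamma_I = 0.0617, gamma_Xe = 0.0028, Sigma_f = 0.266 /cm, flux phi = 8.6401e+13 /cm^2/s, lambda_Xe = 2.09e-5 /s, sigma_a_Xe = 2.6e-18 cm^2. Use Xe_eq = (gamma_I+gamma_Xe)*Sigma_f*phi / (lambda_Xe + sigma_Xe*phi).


Xe_eq = (gamma_I + gamma_Xe) * Sigma_f * phi / (lambda_Xe + sigma_Xe * phi)
Numerator = (0.0617 + 0.0028) * 0.266 * 8.6401e+13 = 1.482382e+12
Denominator = 2.09e-5 + 2.6e-18 * 8.6401e+13 = 2.455426e-04
Xe_eq = 1.482382e+12 / 2.455426e-04 = 6.0372e+15 /cm^3

6.0372e+15


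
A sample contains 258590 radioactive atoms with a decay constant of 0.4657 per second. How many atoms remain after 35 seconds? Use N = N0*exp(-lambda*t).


N = N0 * exp(-lambda * t)
N = 258590 * exp(-0.4657 * 35)
N = 0.021569

0.021569


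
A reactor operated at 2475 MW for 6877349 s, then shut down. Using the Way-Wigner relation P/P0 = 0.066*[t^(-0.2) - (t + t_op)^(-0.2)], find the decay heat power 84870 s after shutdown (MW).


P/P0 = 0.066 * [t^(-0.2) - (t + t_op)^(-0.2)]
P/P0 = 0.066 * [84870^(-0.2) - (84870 + 6877349)^(-0.2)]
P/P0 = 0.066 * [0.1033354 - 0.04280066] = 0.003995293
P = 2475 * 0.003995293 = 9.8884 MW

9.8884


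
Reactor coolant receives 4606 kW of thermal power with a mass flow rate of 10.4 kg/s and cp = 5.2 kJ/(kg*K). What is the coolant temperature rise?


dT = Q / (m_dot * cp)
dT = 4606 / (10.4 * 5.2)
dT = 85.170 C

85.170


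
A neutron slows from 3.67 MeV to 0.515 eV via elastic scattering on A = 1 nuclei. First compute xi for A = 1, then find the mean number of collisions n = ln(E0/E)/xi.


xi = 1 + (A-1)^2/(2A)*ln((A-1)/(A+1)) = 1 (for A = 1)
n = ln(E0/E) / xi
n = ln(3.67e6 / 0.515) / 1
n = ln(7.126214e+06) / 1 = 15.779

15.779


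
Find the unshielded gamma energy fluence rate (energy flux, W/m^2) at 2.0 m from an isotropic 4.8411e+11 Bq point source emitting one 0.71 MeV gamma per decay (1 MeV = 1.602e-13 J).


psi = A * E * 1.602e-13 / (4*pi*r^2)
psi = 4.8411e+11 * 0.71 * 1.602e-13 / (4*pi*2.0^2)
psi = 0.0010955 W/m^2

0.0010955


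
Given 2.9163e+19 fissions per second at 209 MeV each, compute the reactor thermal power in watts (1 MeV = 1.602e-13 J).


P = fission_rate * E_MeV * 1.602e-13
P = 2.9163e+19 * 209 * 1.602e-13
P = 9.7643e+08 W

9.7643e+08


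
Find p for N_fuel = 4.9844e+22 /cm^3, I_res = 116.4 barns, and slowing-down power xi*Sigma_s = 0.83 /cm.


p = exp(-N * I * 1e-24 / (xi*Sigma_s))
p = exp(-4.9844e+22 * 116.4 * 1e-24 / 0.83)
p = 9.2089e-04

9.2089e-04


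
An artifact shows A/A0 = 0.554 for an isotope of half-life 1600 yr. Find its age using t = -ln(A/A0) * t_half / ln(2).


lambda = ln(2) / t_half = ln(2) / 1600 = 4.332170e-04 /yr
t = -ln(A/A0) / lambda
t = -ln(0.554) / 4.332170e-04
t = 1363.3 yr

1363.3


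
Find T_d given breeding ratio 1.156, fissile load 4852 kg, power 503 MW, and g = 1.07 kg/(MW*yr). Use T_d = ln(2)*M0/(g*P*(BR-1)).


Breeding gain G = BR - 1 = 1.156 - 1 = 0.156
Fissile production rate = g * P * G = 1.07 * 503 * 0.156 = 83.96076 kg/yr
T_d = ln(2) * M0 / (g * P * G)
T_d = ln(2) * 4852 / 83.96076 = 40.056 yr

40.056


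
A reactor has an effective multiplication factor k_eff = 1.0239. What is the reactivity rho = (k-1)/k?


rho = (k_eff - 1) / k_eff
rho = (1.0239 - 1) / 1.0239
rho = 0.023342

0.023342


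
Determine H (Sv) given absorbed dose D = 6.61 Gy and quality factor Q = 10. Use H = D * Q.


H = D * Q
H = 6.61 * 10
H = 66.100 Sv

66.100


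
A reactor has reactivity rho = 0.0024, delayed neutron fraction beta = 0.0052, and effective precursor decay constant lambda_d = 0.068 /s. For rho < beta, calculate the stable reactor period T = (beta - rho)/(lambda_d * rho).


T = (beta - rho) / (lambda_d * rho)
T = (0.0052 - 0.0024) / (0.068 * 0.0024)
T = 17.157 s

17.157


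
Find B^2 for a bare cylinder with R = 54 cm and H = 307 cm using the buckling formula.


B^2 = (2.405/R)^2 + (pi/H)^2
B^2 = (2.405/54)^2 + (pi/307)^2
B^2 = 0.0020883 /cm^2

0.0020883


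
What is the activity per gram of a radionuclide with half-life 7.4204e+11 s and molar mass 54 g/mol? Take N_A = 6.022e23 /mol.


lambda = ln(2) / t_half = ln(2) / 7.4204e+11 = 9.341103e-13 /s
SA = lambda * N_A / M
SA = 9.341103e-13 * 6.022e23 / 54
SA = 1.0417e+10 Bq/g

1.0417e+10


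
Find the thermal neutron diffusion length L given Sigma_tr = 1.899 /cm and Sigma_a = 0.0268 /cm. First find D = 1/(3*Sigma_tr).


D = 1 / (3 * Sigma_tr) = 1 / (3 * 1.899) = 0.1755310 cm
L = sqrt(D / Sigma_a)
L = sqrt(0.1755310 / 0.0268)
L = 2.5592 cm

2.5592


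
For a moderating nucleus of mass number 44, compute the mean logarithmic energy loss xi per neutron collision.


xi = 1 + (A-1)^2/(2A) * ln((A-1)/(A+1))
xi = 1 + (44-1)^2/(2*44) * ln((44-1)/(44 +1))
xi = 0.044774

0.044774


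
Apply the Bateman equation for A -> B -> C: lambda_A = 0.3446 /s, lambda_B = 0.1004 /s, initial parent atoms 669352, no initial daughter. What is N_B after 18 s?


N_B(t) = lambda_A * N_A0 / (lambda_B - lambda_A) * [exp(-lambda_A*t) - exp(-lambda_B*t)]
exp(-0.3446*18) = 0.002023756; exp(-0.1004*18) = 0.1641130
N_B = 0.3446 * 669352 / (0.1004 - 0.3446) * (0.002023756 - 0.1641130)
N_B = 153101

153101


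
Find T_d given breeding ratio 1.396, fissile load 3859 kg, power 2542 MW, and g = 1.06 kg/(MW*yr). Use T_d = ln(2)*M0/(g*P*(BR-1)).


Breeding gain G = BR - 1 = 1.396 - 1 = 0.396
Fissile production rate = g * P * G = 1.06 * 2542 * 0.396 = 1067.02992 kg/yr
T_d = ln(2) * M0 / (g * P * G)
T_d = ln(2) * 3859 / 1067.02992 = 2.5068 yr

2.5068


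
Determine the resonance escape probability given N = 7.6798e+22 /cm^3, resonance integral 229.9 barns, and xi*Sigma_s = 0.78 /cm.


p = exp(-N * I * 1e-24 / (xi*Sigma_s))
p = exp(-7.6798e+22 * 229.9 * 1e-24 / 0.78)
p = 1.4772e-10

1.4772e-10


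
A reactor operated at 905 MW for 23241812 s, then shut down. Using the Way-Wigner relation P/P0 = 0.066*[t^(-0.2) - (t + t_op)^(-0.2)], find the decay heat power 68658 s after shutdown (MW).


P/P0 = 0.066 * [t^(-0.2) - (t + t_op)^(-0.2)]
P/P0 = 0.066 * [68658^(-0.2) - (68658 + 23241812)^(-0.2)]
P/P0 = 0.066 * [0.1078107 - 0.03361165] = 0.004897137
P = 905 * 0.004897137 = 4.4319 MW

4.4319


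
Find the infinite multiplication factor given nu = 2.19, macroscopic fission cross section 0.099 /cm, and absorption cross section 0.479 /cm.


k_inf = nu * Sigma_f / Sigma_a
k_inf = 2.19 * 0.099 / 0.479
k_inf = 0.45263

0.45263


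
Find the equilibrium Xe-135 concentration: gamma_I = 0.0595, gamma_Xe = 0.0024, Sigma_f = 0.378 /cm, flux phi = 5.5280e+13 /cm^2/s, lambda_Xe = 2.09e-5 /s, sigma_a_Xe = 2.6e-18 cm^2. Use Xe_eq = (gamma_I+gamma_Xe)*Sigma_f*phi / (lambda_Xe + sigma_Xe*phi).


Xe_eq = (gamma_I + gamma_Xe) * Sigma_f * phi / (lambda_Xe + sigma_Xe * phi)
Numerator = (0.0595 + 0.0024) * 0.378 * 5.5280e+13 = 1.293452e+12
Denominator = 2.09e-5 + 2.6e-18 * 5.5280e+13 = 1.646280e-04
Xe_eq = 1.293452e+12 / 1.646280e-04 = 7.8568e+15 /cm^3

7.8568e+15


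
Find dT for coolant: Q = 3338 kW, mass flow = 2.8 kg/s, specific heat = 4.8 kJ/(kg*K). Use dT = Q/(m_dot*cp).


dT = Q / (m_dot * cp)
dT = 3338 / (2.8 * 4.8)
dT = 248.36 C

248.36


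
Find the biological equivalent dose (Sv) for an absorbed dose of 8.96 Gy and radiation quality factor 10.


H = D * Q
H = 8.96 * 10
H = 89.600 Sv

89.600


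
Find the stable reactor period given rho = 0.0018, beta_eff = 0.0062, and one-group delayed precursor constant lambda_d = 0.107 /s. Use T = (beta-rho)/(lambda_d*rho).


T = (beta - rho) / (lambda_d * rho)
T = (0.0062 - 0.0018) / (0.107 * 0.0018)
T = 22.845 s

22.845


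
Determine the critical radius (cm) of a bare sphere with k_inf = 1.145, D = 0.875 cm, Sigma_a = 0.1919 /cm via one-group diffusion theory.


L^2 = D / Sigma_a = 0.875 / 0.1919 = 4.559666 cm^2
B_m^2 = (k_inf - 1) / L^2 = (1.145 - 1) / 4.559666 = 0.03180057 /cm^2
For a bare sphere: B_g = pi/R, so R_c = pi / sqrt(B_m^2)
R_c = pi / sqrt(0.03180057) = 17.617 cm

17.617


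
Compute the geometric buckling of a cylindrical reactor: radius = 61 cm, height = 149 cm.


B^2 = (2.405/R)^2 + (pi/H)^2
B^2 = (2.405/61)^2 + (pi/149)^2
B^2 = 0.0019990 /cm^2

0.0019990


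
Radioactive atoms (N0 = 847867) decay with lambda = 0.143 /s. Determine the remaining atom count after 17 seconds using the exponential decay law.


N = N0 * exp(-lambda * t)
N = 847867 * exp(-0.143 * 17)
N = 74569

74569


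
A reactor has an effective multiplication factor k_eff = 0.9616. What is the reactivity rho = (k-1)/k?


rho = (k_eff - 1) / k_eff
rho = (0.9616 - 1) / 0.9616
rho = -0.039933

-0.039933


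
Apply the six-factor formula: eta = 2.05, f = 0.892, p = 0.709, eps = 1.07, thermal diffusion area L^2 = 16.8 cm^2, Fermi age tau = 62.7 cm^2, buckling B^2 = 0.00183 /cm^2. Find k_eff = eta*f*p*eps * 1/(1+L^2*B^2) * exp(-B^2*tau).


k_inf = eta*f*p*eps = 2.05*0.892*0.709*1.07 = 1.387231
P_TNL = 1/(1 + L^2*B^2) = 1/(1 + 16.8*0.00183) = 0.9701730
P_FNL = exp(-B^2*tau) = exp(-0.00183*62.7) = 0.8915970
k_eff = k_inf * P_TNL * P_FNL = 1.387231 * 0.9701730 * 0.8915970
k_eff = 1.2000

1.2000


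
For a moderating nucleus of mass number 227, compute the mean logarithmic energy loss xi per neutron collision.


xi = 1 + (A-1)^2/(2A) * ln((A-1)/(A+1))
xi = 1 + (227-1)^2/(2*227) * ln((227-1)/(227 +1))
xi = 0.0087848

0.0087848


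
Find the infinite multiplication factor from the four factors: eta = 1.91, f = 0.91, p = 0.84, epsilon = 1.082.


k_inf = eta * f * p * epsilon
k_inf = 1.91 * 0.91 * 0.84 * 1.082
k_inf = 1.5797

1.5797


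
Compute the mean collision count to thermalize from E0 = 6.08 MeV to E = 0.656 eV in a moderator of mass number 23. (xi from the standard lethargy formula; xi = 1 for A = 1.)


xi = 1 + (A-1)^2/(2A)*ln((A-1)/(A+1)) = 0.08448899 (for A = 23)
n = ln(E0/E) / xi
n = ln(6.08e6 / 0.656) / 0.08448899
n = ln(9.268293e+06) / 0.08448899 = 189.87

189.87


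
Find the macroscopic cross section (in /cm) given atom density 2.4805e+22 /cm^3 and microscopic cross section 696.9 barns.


Sigma = N * sigma_barns * 1e-24
Sigma = 2.4805e+22 * 696.9 * 1e-24
Sigma = 17.287 /cm

17.287


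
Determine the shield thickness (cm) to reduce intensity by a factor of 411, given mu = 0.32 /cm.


x = ln(factor) / mu
x = ln(411) / 0.32
x = 18.808 cm

18.808


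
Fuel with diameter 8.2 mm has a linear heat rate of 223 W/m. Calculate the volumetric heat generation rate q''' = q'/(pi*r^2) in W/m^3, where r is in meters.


r = D / 2 / 1000 = 8.2 / 2 / 1000 = 0.0041 m
q''' = q' / (pi * r^2)
q''' = 223 / (pi * 0.0041^2)
q''' = 4.2227e+06 W/m^3

4.2227e+06


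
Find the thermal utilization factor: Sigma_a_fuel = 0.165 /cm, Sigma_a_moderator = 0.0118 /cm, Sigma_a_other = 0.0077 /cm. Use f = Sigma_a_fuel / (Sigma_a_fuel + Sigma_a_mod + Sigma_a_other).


f = Sigma_a_fuel / (Sigma_a_fuel + Sigma_a_mod + Sigma_a_other)
f = 0.165 / (0.165 + 0.0118 + 0.0077)
f = 0.89431

0.89431


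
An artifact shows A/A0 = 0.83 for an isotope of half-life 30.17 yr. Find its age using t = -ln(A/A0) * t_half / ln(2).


lambda = ln(2) / t_half = ln(2) / 30.17 = 0.02297472 /yr
t = -ln(A/A0) / lambda
t = -ln(0.83) / 0.02297472
t = 8.1102 yr

8.1102


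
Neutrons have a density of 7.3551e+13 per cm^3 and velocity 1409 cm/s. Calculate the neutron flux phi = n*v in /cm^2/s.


phi = n * v
phi = 7.3551e+13 * 1409
phi = 1.0363e+17 /cm^2/s

1.0363e+17
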